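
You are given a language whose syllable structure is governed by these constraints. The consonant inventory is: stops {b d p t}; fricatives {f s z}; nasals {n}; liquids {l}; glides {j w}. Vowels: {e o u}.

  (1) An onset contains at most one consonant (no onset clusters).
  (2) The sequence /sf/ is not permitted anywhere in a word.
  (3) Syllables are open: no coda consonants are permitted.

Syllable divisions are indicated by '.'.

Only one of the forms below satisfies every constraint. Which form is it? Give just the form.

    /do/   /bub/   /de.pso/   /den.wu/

/do/

/do/ — σ1 onset /d/, coda /∅/ ok → permitted
/bub/ — violates constraint 3: syllable 1 coda /b/ has 1 consonant (> 0) → not permitted
/de.pso/ — violates constraint 1: syllable 2 onset /ps/ has 2 consonants (> 1) → not permitted
/den.wu/ — violates constraint 3: syllable 1 coda /n/ has 1 consonant (> 0) → not permitted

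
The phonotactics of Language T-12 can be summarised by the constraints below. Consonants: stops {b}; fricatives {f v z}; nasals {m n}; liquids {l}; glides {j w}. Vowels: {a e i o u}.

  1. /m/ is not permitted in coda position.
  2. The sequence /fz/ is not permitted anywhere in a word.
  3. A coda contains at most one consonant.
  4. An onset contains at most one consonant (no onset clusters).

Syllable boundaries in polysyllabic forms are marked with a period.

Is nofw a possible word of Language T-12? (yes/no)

nofw — violates constraint 3: syllable 1 coda /fw/ has 2 consonants (> 1) → not permitted

no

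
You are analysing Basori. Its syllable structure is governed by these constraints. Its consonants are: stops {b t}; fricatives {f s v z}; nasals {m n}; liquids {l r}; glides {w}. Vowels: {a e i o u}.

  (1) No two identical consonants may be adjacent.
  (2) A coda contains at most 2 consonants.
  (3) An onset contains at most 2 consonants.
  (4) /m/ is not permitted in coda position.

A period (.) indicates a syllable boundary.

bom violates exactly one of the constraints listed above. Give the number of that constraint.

bom: syllable 1 coda contains /m/.
This is a violation of constraint 4: "/m/ is not permitted in coda position."
The remaining constraints (1, 2, 3) are satisfied.

4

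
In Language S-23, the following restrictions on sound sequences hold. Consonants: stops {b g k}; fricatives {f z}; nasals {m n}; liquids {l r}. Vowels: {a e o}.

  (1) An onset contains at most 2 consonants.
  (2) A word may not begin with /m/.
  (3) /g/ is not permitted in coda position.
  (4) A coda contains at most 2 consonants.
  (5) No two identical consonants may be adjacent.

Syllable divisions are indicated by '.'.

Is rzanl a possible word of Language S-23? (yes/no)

rzanl — σ1 onset /rz/ (2C), coda /nl/ (2C) ok → permitted

yes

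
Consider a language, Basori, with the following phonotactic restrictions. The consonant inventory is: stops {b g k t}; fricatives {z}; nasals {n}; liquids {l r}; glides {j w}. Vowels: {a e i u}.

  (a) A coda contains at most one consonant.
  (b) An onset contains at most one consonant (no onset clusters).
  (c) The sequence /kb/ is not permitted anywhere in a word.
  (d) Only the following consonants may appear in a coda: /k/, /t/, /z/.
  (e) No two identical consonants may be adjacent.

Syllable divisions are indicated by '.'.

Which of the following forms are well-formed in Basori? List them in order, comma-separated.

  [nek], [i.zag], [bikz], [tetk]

[nek]

[nek] — σ1 onset /n/, coda /k/ ok → well-formed
[i.zag] — violates constraint (d): syllable 2 coda contains /g/, which is not a licensed coda consonant → ill-formed
[bikz] — violates constraint (a): syllable 1 coda /kz/ has 2 consonants (> 1) → ill-formed
[tetk] — violates constraint (a): syllable 1 coda /tk/ has 2 consonants (> 1) → ill-formed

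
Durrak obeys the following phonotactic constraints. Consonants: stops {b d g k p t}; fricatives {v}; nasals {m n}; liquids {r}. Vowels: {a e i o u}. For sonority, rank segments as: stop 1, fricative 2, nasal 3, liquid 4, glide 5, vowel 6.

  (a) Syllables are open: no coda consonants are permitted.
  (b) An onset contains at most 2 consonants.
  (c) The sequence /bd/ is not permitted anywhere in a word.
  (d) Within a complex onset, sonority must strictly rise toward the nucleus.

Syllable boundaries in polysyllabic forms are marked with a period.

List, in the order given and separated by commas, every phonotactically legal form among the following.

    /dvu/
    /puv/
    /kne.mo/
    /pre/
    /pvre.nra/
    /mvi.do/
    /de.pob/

/dvu/, /kne.mo/, /pre/

/dvu/ — σ1 onset /dv/ (1→2 rises), coda /∅/ ok → phonotactically legal
/puv/ — violates constraint (a): syllable 1 coda /v/ has 1 consonant (> 0) → phonotactically illegal
/kne.mo/ — σ1 onset /kn/ (1→3 rises), coda /∅/ ok; σ2 onset /m/, coda /∅/ ok → phonotactically legal
/pre/ — σ1 onset /pr/ (1→4 rises), coda /∅/ ok → phonotactically legal
/pvre.nra/ — violates constraint (b): syllable 1 onset /pvr/ has 3 consonants (> 2) → phonotactically illegal
/mvi.do/ — violates constraint (d): syllable 1 onset /mv/: /m/ (nasal, 3) → /v/ (fricative, 2) does not rise → phonotactically illegal
/de.pob/ — violates constraint (a): syllable 2 coda /b/ has 1 consonant (> 0) → phonotactically illegal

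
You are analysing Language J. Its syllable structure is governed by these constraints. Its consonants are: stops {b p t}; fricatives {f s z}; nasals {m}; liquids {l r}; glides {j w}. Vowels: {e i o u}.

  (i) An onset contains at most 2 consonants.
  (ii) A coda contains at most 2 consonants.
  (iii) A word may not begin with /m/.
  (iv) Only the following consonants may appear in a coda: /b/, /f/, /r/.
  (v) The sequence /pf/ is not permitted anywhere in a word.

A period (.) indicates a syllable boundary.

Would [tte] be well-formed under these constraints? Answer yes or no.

[tte] — σ1 onset /tt/ (2C), coda /∅/ ok → well-formed

yes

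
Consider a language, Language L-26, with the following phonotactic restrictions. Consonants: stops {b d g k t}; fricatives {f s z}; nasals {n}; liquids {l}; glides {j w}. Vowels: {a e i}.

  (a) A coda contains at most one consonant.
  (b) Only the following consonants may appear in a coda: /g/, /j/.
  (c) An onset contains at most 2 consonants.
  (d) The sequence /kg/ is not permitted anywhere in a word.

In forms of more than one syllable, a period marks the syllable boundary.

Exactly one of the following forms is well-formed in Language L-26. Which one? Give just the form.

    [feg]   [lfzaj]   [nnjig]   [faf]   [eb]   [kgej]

[feg]

[feg] — σ1 onset /f/, coda /g/ ok → well-formed
[lfzaj] — violates constraint (c): syllable 1 onset /lfz/ has 3 consonants (> 2) → ill-formed
[nnjig] — violates constraint (c): syllable 1 onset /nnj/ has 3 consonants (> 2) → ill-formed
[faf] — violates constraint (b): syllable 1 coda contains /f/, which is not a licensed coda consonant → ill-formed
[eb] — violates constraint (b): syllable 1 coda contains /b/, which is not a licensed coda consonant → ill-formed
[kgej] — violates constraint (d): contains banned sequence /kg/ → ill-formed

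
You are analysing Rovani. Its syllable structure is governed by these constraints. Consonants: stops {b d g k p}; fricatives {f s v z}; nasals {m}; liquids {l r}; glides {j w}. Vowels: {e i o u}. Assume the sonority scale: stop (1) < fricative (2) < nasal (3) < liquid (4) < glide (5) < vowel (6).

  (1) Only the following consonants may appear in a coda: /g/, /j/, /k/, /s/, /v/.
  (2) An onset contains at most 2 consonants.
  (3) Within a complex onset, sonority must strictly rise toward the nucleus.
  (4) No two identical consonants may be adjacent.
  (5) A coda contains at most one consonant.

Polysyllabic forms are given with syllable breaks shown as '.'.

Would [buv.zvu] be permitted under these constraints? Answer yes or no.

no

[buv.zvu] — violates constraint 3: syllable 2 onset /zv/: /z/ (fricative, 2) → /v/ (fricative, 2) does not rise → not permitted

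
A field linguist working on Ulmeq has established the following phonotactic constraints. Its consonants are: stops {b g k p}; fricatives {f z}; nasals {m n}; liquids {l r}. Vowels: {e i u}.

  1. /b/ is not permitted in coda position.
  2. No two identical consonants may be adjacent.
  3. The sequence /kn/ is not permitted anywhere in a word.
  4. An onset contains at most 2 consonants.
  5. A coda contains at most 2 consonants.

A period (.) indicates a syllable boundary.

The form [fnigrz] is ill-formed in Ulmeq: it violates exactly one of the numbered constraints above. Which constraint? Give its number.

[fnigrz]: syllable 1 coda /grz/ has 3 consonants (> 2).
This is a violation of constraint 5: "A coda contains at most 2 consonants."
The remaining constraints (1, 2, 3, 4) are satisfied.

5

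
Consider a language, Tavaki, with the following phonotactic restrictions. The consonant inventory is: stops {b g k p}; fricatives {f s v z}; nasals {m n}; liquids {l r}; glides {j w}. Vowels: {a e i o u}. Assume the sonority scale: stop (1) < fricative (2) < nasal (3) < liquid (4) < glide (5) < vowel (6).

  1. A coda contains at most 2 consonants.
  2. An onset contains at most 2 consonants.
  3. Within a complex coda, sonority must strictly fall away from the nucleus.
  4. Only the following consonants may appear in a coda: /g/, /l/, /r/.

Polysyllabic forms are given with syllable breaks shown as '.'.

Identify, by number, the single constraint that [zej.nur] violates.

[zej.nur]: syllable 1 coda contains /j/, which is not a licensed coda consonant.
This is a violation of constraint 4: "Only the following consonants may appear in a coda: /g/, /l/, /r/."
The remaining constraints (1, 2, 3) are satisfied.

4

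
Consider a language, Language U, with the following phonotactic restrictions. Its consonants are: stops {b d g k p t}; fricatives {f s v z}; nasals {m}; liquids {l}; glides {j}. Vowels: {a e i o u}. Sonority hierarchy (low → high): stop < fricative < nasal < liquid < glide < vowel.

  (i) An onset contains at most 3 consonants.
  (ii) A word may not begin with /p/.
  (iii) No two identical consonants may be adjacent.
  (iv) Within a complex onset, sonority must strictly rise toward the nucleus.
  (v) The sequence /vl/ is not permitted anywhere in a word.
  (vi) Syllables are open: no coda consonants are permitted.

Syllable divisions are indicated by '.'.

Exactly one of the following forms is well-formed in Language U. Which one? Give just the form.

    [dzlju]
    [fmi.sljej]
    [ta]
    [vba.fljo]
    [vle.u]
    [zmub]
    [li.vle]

[ta]

[dzlju] — violates constraint (i): syllable 1 onset /dzlj/ has 4 consonants (> 3) → ill-formed
[fmi.sljej] — violates constraint (vi): syllable 2 coda /j/ has 1 consonant (> 0) → ill-formed
[ta] — σ1 onset /t/, coda /∅/ ok → well-formed
[vba.fljo] — violates constraint (iv): syllable 1 onset /vb/: /v/ (fricative, 2) → /b/ (stop, 1) does not rise → ill-formed
[vle.u] — violates constraint (v): contains banned sequence /vl/ → ill-formed
[zmub] — violates constraint (vi): syllable 1 coda /b/ has 1 consonant (> 0) → ill-formed
[li.vle] — violates constraint (v): contains banned sequence /vl/ → ill-formed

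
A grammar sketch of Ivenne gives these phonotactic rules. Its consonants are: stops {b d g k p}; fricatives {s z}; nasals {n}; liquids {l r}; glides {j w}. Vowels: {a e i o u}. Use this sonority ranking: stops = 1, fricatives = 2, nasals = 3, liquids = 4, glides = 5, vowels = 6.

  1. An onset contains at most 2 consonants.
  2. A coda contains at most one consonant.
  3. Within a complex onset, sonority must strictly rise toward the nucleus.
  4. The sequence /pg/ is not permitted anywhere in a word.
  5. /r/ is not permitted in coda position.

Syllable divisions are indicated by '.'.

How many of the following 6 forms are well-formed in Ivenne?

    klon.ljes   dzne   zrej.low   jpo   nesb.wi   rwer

klon.ljes — σ1 onset /kl/ (1→4 rises), coda /n/ ok; σ2 onset /lj/ (4→5 rises), coda /s/ ok → well-formed
dzne — violates constraint 1: syllable 1 onset /dzn/ has 3 consonants (> 2) → ill-formed
zrej.low — σ1 onset /zr/ (2→4 rises), coda /j/ ok; σ2 onset /l/, coda /w/ ok → well-formed
jpo — violates constraint 3: syllable 1 onset /jp/: /j/ (glide, 5) → /p/ (stop, 1) does not rise → ill-formed
nesb.wi — violates constraint 2: syllable 1 coda /sb/ has 2 consonants (> 1) → ill-formed
rwer — violates constraint 5: syllable 1 coda contains /r/ → ill-formed
Well-formed: klon.ljes, zrej.low → 2.

2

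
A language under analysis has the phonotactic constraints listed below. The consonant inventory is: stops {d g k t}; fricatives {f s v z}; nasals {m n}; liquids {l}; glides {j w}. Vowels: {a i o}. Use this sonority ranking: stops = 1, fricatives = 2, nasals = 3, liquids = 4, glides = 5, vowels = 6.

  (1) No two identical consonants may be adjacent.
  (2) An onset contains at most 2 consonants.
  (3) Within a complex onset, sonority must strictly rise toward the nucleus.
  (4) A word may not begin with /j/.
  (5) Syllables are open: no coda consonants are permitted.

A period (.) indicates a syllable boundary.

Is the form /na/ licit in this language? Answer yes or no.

/na/ — σ1 onset /n/, coda /∅/ ok → licit

yes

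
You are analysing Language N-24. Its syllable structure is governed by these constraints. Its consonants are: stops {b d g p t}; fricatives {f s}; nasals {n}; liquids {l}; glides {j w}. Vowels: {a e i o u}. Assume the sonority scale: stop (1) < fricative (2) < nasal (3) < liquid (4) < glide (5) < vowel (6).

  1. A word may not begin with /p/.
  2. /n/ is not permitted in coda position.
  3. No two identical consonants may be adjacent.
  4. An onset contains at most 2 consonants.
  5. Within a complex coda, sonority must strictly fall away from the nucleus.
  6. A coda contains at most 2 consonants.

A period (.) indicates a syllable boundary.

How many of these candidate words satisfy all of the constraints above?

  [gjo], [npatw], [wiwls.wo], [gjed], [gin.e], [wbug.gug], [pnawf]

[gjo] — σ1 onset /gj/ (2C), coda /∅/ ok → permitted
[npatw] — violates constraint 5: syllable 1 coda /tw/: /t/ (stop, 1) → /w/ (glide, 5) does not fall → not permitted
[wiwls.wo] — violates constraint 6: syllable 1 coda /wls/ has 3 consonants (> 2) → not permitted
[gjed] — σ1 onset /gj/ (2C), coda /d/ ok → permitted
[gin.e] — violates constraint 2: syllable 1 coda contains /n/ → not permitted
[wbug.gug] — violates constraint 3: adjacent identical consonants /gg/ → not permitted
[pnawf] — violates constraint 1: word begins with /p/ → not permitted
Permitted: [gjo], [gjed] → 2.

2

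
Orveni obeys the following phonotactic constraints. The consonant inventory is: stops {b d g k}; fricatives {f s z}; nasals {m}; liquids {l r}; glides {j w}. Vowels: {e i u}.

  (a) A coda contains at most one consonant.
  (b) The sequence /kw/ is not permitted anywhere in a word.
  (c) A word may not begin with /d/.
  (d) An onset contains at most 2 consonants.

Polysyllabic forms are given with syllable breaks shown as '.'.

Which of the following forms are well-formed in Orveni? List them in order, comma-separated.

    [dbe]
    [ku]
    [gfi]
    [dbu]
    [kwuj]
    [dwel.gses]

[ku], [gfi]

[dbe] — violates constraint (c): word begins with /d/ → ill-formed
[ku] — σ1 onset /k/, coda /∅/ ok → well-formed
[gfi] — σ1 onset /gf/ (2C), coda /∅/ ok → well-formed
[dbu] — violates constraint (c): word begins with /d/ → ill-formed
[kwuj] — violates constraint (b): contains banned sequence /kw/ → ill-formed
[dwel.gses] — violates constraint (c): word begins with /d/ → ill-formed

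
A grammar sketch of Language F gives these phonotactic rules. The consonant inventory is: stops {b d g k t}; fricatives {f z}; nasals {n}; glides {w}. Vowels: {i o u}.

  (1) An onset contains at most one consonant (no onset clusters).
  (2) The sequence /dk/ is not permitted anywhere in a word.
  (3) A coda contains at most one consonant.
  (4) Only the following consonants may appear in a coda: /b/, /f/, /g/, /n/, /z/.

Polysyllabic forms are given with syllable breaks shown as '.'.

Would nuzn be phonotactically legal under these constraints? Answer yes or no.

no

nuzn — violates constraint 3: syllable 1 coda /zn/ has 2 consonants (> 1) → phonotactically illegal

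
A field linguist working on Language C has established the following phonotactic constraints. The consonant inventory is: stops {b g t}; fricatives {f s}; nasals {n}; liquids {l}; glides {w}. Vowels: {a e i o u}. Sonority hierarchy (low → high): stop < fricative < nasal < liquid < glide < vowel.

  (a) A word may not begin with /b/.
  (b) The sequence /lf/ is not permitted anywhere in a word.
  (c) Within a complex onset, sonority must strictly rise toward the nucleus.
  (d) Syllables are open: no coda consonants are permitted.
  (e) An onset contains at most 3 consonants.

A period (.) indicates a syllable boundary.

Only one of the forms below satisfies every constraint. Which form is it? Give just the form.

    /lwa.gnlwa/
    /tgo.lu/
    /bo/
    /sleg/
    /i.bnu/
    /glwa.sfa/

/i.bnu/

/lwa.gnlwa/ — violates constraint (e): syllable 2 onset /gnlw/ has 4 consonants (> 3) → ill-formed
/tgo.lu/ — violates constraint (c): syllable 1 onset /tg/: /t/ (stop, 1) → /g/ (stop, 1) does not rise → ill-formed
/bo/ — violates constraint (a): word begins with /b/ → ill-formed
/sleg/ — violates constraint (d): syllable 1 coda /g/ has 1 consonant (> 0) → ill-formed
/i.bnu/ — σ1 onset /∅/, coda /∅/ ok; σ2 onset /bn/ (1→3 rises), coda /∅/ ok → well-formed
/glwa.sfa/ — violates constraint (c): syllable 2 onset /sf/: /s/ (fricative, 2) → /f/ (fricative, 2) does not rise → ill-formed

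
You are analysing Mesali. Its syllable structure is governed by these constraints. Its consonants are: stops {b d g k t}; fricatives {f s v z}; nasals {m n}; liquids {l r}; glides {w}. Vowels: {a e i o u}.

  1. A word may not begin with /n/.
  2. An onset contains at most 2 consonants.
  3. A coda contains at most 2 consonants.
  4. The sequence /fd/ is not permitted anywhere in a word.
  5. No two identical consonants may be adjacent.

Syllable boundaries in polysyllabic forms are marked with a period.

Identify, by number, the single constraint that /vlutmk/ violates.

3

/vlutmk/: syllable 1 coda /tmk/ has 3 consonants (> 2).
This is a violation of constraint 3: "A coda contains at most 2 consonants."
The remaining constraints (1, 2, 4, 5) are satisfied.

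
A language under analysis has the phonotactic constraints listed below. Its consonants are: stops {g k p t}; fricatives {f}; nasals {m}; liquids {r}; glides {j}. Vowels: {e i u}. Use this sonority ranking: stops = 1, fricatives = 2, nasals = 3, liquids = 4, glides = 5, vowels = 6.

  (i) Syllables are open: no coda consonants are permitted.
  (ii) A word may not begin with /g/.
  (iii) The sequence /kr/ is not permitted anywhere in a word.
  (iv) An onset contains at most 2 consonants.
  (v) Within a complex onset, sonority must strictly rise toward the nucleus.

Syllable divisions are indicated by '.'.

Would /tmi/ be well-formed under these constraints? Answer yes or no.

/tmi/ — σ1 onset /tm/ (1→3 rises), coda /∅/ ok → well-formed

yes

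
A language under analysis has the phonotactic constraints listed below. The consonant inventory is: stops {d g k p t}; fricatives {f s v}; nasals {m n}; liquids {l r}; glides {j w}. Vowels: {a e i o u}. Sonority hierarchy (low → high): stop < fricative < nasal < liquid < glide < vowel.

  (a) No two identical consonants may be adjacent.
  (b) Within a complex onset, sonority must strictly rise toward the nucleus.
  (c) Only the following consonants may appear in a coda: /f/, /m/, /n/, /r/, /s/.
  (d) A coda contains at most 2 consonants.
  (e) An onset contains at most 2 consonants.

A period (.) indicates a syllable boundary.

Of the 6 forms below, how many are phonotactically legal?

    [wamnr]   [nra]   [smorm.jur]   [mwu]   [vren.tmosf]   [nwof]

[wamnr] — violates constraint (d): syllable 1 coda /mnr/ has 3 consonants (> 2) → phonotactically illegal
[nra] — σ1 onset /nr/ (3→4 rises), coda /∅/ ok → phonotactically legal
[smorm.jur] — σ1 onset /sm/ (2→3 rises), coda /rm/ (2C) ok; σ2 onset /j/, coda /r/ ok → phonotactically legal
[mwu] — σ1 onset /mw/ (3→5 rises), coda /∅/ ok → phonotactically legal
[vren.tmosf] — σ1 onset /vr/ (2→4 rises), coda /n/ ok; σ2 onset /tm/ (1→3 rises), coda /sf/ (2C) ok → phonotactically legal
[nwof] — σ1 onset /nw/ (3→5 rises), coda /f/ ok → phonotactically legal
Phonotactically legal: [nra], [smorm.jur], [mwu], [vren.tmosf], [nwof] → 5.

5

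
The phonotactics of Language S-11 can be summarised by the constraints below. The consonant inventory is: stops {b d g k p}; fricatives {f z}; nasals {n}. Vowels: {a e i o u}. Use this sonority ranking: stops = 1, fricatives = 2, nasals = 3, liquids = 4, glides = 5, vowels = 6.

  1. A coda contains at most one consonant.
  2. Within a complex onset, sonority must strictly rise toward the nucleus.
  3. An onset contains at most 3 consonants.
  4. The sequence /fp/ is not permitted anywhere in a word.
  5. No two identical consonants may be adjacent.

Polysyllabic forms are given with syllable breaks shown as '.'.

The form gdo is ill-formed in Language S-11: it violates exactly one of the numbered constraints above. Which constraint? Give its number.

gdo: syllable 1 onset /gd/: /g/ (stop, 1) → /d/ (stop, 1) does not rise.
This is a violation of constraint 2: "Within a complex onset, sonority must strictly rise toward the nucleus."
The remaining constraints (1, 3, 4, 5) are satisfied.

2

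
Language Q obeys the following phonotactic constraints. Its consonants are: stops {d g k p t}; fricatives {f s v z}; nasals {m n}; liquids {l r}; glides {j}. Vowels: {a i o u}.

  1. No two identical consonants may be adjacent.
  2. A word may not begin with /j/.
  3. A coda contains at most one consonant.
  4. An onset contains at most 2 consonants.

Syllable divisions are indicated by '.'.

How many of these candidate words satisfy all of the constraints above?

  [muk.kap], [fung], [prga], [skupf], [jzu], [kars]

[muk.kap] — violates constraint 1: adjacent identical consonants /kk/ → not permitted
[fung] — violates constraint 3: syllable 1 coda /ng/ has 2 consonants (> 1) → not permitted
[prga] — violates constraint 4: syllable 1 onset /prg/ has 3 consonants (> 2) → not permitted
[skupf] — violates constraint 3: syllable 1 coda /pf/ has 2 consonants (> 1) → not permitted
[jzu] — violates constraint 2: word begins with /j/ → not permitted
[kars] — violates constraint 3: syllable 1 coda /rs/ has 2 consonants (> 1) → not permitted
No form is permitted → 0.

0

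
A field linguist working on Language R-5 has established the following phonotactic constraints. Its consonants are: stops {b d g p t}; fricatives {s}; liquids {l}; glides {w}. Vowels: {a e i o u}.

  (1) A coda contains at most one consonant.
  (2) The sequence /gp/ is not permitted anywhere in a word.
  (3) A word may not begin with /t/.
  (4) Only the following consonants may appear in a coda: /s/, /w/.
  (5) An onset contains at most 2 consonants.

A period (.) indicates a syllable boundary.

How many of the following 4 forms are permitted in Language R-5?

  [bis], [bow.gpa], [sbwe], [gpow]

1

[bis] — σ1 onset /b/, coda /s/ ok → permitted
[bow.gpa] — violates constraint 2: contains banned sequence /gp/ → not permitted
[sbwe] — violates constraint 5: syllable 1 onset /sbw/ has 3 consonants (> 2) → not permitted
[gpow] — violates constraint 2: contains banned sequence /gp/ → not permitted
Permitted: [bis] → 1.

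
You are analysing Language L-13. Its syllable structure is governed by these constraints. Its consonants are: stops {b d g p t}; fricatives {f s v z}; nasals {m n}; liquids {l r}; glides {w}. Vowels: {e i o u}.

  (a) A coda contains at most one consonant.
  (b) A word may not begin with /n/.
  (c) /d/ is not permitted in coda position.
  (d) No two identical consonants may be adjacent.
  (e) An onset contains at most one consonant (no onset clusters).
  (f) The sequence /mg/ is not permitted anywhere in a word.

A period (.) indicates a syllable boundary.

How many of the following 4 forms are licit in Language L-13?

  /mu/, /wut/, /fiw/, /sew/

4

/mu/ — σ1 onset /m/, coda /∅/ ok → licit
/wut/ — σ1 onset /w/, coda /t/ ok → licit
/fiw/ — σ1 onset /f/, coda /w/ ok → licit
/sew/ — σ1 onset /s/, coda /w/ ok → licit
Licit: /mu/, /wut/, /fiw/, /sew/ → 4.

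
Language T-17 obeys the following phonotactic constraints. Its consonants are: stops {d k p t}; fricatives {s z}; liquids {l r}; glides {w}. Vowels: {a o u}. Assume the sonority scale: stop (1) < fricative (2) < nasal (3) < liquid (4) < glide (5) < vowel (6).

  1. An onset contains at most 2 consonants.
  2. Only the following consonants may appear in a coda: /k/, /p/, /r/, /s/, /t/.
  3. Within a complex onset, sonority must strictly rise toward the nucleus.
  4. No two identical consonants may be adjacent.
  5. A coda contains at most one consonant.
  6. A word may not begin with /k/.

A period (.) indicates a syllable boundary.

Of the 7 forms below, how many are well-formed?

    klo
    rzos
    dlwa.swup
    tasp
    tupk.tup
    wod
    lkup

klo — violates constraint 6: word begins with /k/ → ill-formed
rzos — violates constraint 3: syllable 1 onset /rz/: /r/ (liquid, 4) → /z/ (fricative, 2) does not rise → ill-formed
dlwa.swup — violates constraint 1: syllable 1 onset /dlw/ has 3 consonants (> 2) → ill-formed
tasp — violates constraint 5: syllable 1 coda /sp/ has 2 consonants (> 1) → ill-formed
tupk.tup — violates constraint 5: syllable 1 coda /pk/ has 2 consonants (> 1) → ill-formed
wod — violates constraint 2: syllable 1 coda contains /d/, which is not a licensed coda consonant → ill-formed
lkup — violates constraint 3: syllable 1 onset /lk/: /l/ (liquid, 4) → /k/ (stop, 1) does not rise → ill-formed
No form is well-formed → 0.

0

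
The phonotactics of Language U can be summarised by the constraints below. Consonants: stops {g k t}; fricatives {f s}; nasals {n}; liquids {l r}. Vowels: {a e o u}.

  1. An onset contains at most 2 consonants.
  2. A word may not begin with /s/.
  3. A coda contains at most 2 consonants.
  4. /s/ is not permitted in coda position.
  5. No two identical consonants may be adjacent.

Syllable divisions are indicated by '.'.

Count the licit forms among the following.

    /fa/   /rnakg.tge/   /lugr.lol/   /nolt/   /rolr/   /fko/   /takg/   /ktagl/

/fa/ — σ1 onset /f/, coda /∅/ ok → licit
/rnakg.tge/ — σ1 onset /rn/ (2C), coda /kg/ (2C) ok; σ2 onset /tg/ (2C), coda /∅/ ok → licit
/lugr.lol/ — σ1 onset /l/, coda /gr/ (2C) ok; σ2 onset /l/, coda /l/ ok → licit
/nolt/ — σ1 onset /n/, coda /lt/ (2C) ok → licit
/rolr/ — σ1 onset /r/, coda /lr/ (2C) ok → licit
/fko/ — σ1 onset /fk/ (2C), coda /∅/ ok → licit
/takg/ — σ1 onset /t/, coda /kg/ (2C) ok → licit
/ktagl/ — σ1 onset /kt/ (2C), coda /gl/ (2C) ok → licit
Licit: /fa/, /rnakg.tge/, /lugr.lol/, /nolt/, /rolr/, /fko/, /takg/, /ktagl/ → 8.

8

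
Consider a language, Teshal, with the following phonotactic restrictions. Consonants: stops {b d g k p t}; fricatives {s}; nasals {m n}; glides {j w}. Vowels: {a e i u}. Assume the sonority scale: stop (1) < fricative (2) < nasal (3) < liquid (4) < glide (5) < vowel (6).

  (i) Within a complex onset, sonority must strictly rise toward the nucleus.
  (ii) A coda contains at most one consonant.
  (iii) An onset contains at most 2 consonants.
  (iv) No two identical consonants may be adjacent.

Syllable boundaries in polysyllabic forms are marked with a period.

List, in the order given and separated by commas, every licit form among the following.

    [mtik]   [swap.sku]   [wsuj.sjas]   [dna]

[mtik] — violates constraint (i): syllable 1 onset /mt/: /m/ (nasal, 3) → /t/ (stop, 1) does not rise → illicit
[swap.sku] — violates constraint (i): syllable 2 onset /sk/: /s/ (fricative, 2) → /k/ (stop, 1) does not rise → illicit
[wsuj.sjas] — violates constraint (i): syllable 1 onset /ws/: /w/ (glide, 5) → /s/ (fricative, 2) does not rise → illicit
[dna] — σ1 onset /dn/ (1→3 rises), coda /∅/ ok → licit

[dna]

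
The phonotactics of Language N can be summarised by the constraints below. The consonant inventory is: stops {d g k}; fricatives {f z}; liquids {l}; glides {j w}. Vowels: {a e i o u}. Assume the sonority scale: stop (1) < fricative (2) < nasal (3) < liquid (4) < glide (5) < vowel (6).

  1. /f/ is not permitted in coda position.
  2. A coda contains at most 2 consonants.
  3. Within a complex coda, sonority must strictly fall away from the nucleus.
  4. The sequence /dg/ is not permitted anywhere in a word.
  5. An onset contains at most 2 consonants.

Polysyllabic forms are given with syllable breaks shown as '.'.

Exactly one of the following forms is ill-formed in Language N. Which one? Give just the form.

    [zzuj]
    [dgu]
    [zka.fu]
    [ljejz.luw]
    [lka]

[zzuj] — σ1 onset /zz/ (2C), coda /j/ ok → well-formed
[dgu] — violates constraint 4: contains banned sequence /dg/ → ill-formed
[zka.fu] — σ1 onset /zk/ (2C), coda /∅/ ok; σ2 onset /f/, coda /∅/ ok → well-formed
[ljejz.luw] — σ1 onset /lj/ (2C), coda /jz/ (5→2 falls) ok; σ2 onset /l/, coda /w/ ok → well-formed
[lka] — σ1 onset /lk/ (2C), coda /∅/ ok → well-formed

[dgu]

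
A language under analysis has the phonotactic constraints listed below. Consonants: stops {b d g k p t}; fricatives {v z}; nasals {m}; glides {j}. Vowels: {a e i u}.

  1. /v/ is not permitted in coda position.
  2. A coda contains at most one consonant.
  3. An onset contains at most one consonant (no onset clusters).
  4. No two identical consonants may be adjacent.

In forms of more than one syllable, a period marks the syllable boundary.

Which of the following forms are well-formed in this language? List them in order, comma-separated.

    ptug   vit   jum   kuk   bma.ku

vit, jum, kuk

ptug — violates constraint 3: syllable 1 onset /pt/ has 2 consonants (> 1) → ill-formed
vit — σ1 onset /v/, coda /t/ ok → well-formed
jum — σ1 onset /j/, coda /m/ ok → well-formed
kuk — σ1 onset /k/, coda /k/ ok → well-formed
bma.ku — violates constraint 3: syllable 1 onset /bm/ has 2 consonants (> 1) → ill-formed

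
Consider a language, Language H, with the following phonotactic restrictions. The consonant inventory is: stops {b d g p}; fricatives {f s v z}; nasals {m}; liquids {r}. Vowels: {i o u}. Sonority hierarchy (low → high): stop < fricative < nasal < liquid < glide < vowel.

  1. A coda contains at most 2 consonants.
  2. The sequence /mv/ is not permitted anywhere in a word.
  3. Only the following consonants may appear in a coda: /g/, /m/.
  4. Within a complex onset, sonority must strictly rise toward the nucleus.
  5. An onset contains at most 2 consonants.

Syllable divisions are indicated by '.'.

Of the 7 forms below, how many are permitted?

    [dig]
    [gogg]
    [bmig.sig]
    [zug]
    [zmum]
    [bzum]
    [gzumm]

[dig] — σ1 onset /d/, coda /g/ ok → permitted
[gogg] — σ1 onset /g/, coda /gg/ (2C) ok → permitted
[bmig.sig] — σ1 onset /bm/ (1→3 rises), coda /g/ ok; σ2 onset /s/, coda /g/ ok → permitted
[zug] — σ1 onset /z/, coda /g/ ok → permitted
[zmum] — σ1 onset /zm/ (2→3 rises), coda /m/ ok → permitted
[bzum] — σ1 onset /bz/ (1→2 rises), coda /m/ ok → permitted
[gzumm] — σ1 onset /gz/ (1→2 rises), coda /mm/ (2C) ok → permitted
Permitted: [dig], [gogg], [bmig.sig], [zug], [zmum], [bzum], [gzumm] → 7.

7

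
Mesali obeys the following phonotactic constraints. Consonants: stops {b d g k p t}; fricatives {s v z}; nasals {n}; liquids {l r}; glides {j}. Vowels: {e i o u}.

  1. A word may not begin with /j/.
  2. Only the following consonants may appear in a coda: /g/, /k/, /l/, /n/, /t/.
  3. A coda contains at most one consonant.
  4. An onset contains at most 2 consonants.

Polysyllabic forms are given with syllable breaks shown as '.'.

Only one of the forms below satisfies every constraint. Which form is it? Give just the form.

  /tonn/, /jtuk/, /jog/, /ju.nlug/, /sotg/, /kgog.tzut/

/kgog.tzut/

/tonn/ — violates constraint 3: syllable 1 coda /nn/ has 2 consonants (> 1) → illicit
/jtuk/ — violates constraint 1: word begins with /j/ → illicit
/jog/ — violates constraint 1: word begins with /j/ → illicit
/ju.nlug/ — violates constraint 1: word begins with /j/ → illicit
/sotg/ — violates constraint 3: syllable 1 coda /tg/ has 2 consonants (> 1) → illicit
/kgog.tzut/ — σ1 onset /kg/ (2C), coda /g/ ok; σ2 onset /tz/ (2C), coda /t/ ok → licit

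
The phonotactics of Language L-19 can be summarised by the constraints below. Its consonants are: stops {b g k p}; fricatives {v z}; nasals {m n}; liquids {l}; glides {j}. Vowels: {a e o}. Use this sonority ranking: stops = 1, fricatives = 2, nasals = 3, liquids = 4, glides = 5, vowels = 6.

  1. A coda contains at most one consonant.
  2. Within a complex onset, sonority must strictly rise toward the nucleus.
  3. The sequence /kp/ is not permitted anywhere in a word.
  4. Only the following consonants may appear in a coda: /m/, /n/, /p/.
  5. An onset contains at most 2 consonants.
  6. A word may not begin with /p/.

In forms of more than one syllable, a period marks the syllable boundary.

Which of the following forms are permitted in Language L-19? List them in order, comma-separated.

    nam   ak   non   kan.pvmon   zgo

nam — σ1 onset /n/, coda /m/ ok → permitted
ak — violates constraint 4: syllable 1 coda contains /k/, which is not a licensed coda consonant → not permitted
non — σ1 onset /n/, coda /n/ ok → permitted
kan.pvmon — violates constraint 5: syllable 2 onset /pvm/ has 3 consonants (> 2) → not permitted
zgo — violates constraint 2: syllable 1 onset /zg/: /z/ (fricative, 2) → /g/ (stop, 1) does not rise → not permitted

nam, non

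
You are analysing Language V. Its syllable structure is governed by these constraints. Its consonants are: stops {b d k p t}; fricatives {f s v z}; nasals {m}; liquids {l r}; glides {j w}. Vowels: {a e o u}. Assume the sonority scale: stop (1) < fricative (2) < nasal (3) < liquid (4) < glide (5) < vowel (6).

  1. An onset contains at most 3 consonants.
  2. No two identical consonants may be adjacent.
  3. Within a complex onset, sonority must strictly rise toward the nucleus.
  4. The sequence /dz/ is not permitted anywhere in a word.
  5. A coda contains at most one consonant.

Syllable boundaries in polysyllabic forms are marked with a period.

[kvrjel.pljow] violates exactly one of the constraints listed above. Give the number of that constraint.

[kvrjel.pljow]: syllable 1 onset /kvrj/ has 4 consonants (> 3).
This is a violation of constraint 1: "An onset contains at most 3 consonants."
The remaining constraints (2, 3, 4, 5) are satisfied.

1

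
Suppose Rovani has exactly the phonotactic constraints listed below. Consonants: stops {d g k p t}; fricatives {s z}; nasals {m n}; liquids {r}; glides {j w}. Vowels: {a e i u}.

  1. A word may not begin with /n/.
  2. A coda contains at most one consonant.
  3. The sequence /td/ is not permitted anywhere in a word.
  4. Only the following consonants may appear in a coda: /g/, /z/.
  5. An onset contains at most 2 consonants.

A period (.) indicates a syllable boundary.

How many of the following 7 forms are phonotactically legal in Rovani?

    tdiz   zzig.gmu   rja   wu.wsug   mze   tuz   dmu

tdiz — violates constraint 3: contains banned sequence /td/ → phonotactically illegal
zzig.gmu — σ1 onset /zz/ (2C), coda /g/ ok; σ2 onset /gm/ (2C), coda /∅/ ok → phonotactically legal
rja — σ1 onset /rj/ (2C), coda /∅/ ok → phonotactically legal
wu.wsug — σ1 onset /w/, coda /∅/ ok; σ2 onset /ws/ (2C), coda /g/ ok → phonotactically legal
mze — σ1 onset /mz/ (2C), coda /∅/ ok → phonotactically legal
tuz — σ1 onset /t/, coda /z/ ok → phonotactically legal
dmu — σ1 onset /dm/ (2C), coda /∅/ ok → phonotactically legal
Phonotactically legal: zzig.gmu, rja, wu.wsug, mze, tuz, dmu → 6.

6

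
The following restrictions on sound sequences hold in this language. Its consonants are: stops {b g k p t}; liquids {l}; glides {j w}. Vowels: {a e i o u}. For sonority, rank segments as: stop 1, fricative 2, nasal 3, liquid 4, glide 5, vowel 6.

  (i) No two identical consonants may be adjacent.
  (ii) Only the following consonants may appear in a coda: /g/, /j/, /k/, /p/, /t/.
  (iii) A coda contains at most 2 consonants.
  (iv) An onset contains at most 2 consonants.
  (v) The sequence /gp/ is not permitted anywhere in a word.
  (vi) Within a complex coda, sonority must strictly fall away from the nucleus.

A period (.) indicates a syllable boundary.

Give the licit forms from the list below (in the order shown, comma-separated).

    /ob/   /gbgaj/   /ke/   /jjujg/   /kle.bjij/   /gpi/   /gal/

/ke/, /kle.bjij/

/ob/ — violates constraint (ii): syllable 1 coda contains /b/, which is not a licensed coda consonant → illicit
/gbgaj/ — violates constraint (iv): syllable 1 onset /gbg/ has 3 consonants (> 2) → illicit
/ke/ — σ1 onset /k/, coda /∅/ ok → licit
/jjujg/ — violates constraint (i): adjacent identical consonants /jj/ → illicit
/kle.bjij/ — σ1 onset /kl/ (2C), coda /∅/ ok; σ2 onset /bj/ (2C), coda /j/ ok → licit
/gpi/ — violates constraint (v): contains banned sequence /gp/ → illicit
/gal/ — violates constraint (ii): syllable 1 coda contains /l/, which is not a licensed coda consonant → illicit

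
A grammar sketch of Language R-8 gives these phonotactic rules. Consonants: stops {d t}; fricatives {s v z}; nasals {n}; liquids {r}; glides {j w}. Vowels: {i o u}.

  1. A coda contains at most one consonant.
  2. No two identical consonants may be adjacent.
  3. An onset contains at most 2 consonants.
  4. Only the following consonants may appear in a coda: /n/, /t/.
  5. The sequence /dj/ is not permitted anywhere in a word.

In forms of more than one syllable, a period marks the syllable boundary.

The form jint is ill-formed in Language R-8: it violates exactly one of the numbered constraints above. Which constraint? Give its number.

jint: syllable 1 coda /nt/ has 2 consonants (> 1).
This is a violation of constraint 1: "A coda contains at most one consonant."
The remaining constraints (2, 3, 4, 5) are satisfied.

1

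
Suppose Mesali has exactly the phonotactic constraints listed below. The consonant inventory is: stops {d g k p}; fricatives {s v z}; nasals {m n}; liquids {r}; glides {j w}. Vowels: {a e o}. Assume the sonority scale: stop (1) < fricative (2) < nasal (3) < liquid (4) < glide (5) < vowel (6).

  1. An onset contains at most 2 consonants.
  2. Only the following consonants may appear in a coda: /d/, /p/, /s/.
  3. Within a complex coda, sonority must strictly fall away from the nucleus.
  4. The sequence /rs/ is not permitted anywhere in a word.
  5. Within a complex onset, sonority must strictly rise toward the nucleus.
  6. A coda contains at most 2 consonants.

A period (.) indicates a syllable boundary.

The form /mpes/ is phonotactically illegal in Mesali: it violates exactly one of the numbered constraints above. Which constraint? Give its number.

5

/mpes/: syllable 1 onset /mp/: /m/ (nasal, 3) → /p/ (stop, 1) does not rise.
This is a violation of constraint 5: "Within a complex onset, sonority must strictly rise toward the nucleus."
The remaining constraints (1, 2, 3, 4, 6) are satisfied.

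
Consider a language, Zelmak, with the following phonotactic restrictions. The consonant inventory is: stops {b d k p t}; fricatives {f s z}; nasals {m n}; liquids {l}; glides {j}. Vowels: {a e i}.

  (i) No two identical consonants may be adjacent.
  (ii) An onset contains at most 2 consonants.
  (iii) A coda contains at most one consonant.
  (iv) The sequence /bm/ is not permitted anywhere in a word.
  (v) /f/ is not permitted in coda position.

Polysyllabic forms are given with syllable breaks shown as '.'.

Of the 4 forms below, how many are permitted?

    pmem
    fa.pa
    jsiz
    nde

4

pmem — σ1 onset /pm/ (2C), coda /m/ ok → permitted
fa.pa — σ1 onset /f/, coda /∅/ ok; σ2 onset /p/, coda /∅/ ok → permitted
jsiz — σ1 onset /js/ (2C), coda /z/ ok → permitted
nde — σ1 onset /nd/ (2C), coda /∅/ ok → permitted
Permitted: pmem, fa.pa, jsiz, nde → 4.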